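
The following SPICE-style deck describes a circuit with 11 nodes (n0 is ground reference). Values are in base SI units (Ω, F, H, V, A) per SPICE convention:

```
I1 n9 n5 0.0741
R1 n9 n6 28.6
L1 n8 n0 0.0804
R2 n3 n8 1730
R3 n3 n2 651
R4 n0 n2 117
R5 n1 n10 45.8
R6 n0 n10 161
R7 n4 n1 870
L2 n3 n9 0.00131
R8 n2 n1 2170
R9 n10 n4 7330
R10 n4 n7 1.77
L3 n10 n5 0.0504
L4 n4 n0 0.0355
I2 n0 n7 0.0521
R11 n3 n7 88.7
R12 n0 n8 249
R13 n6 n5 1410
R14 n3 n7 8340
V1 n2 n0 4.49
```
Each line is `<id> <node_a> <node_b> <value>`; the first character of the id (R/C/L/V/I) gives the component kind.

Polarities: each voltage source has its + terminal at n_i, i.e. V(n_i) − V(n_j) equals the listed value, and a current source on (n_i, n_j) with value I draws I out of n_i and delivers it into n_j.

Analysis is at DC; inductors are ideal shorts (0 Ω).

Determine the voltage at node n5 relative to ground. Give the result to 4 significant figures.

Element admittances at DC:
  I1: injects 0.0741 A into n5 (from n9)
  Y(R1) = 0.03497 S between n9,n6
  L1: short n8↔n0 (DC inductor)
  Y(R2) = 0.0005780 S between n3,n8
  Y(R3) = 0.001536 S between n3,n2
  Y(R4) = 0.008547 S between n0,n2
  Y(R5) = 0.02183 S between n1,n10
  Y(R6) = 0.006211 S between n0,n10
  Y(R7) = 0.001149 S between n4,n1
  L2: short n3↔n9 (DC inductor)
  Y(R8) = 0.0004608 S between n2,n1
  Y(R9) = 0.0001364 S between n10,n4
  Y(R10) = 0.5650 S between n4,n7
  L3: short n10↔n5 (DC inductor)
  L4: short n4↔n0 (DC inductor)
  I2: injects 0.0521 A into n7 (from n0)
  Y(R11) = 0.01127 S between n3,n7
  Y(R12) = 0.004016 S between n0,n8
  Y(R13) = 0.0007092 S between n6,n5
  Y(R14) = 0.0001199 S between n3,n7
  V1: constraint V(n2)−V(n0) = 4.49
Assemble and solve the 15×15 MNA system:
  V(n1)=8.050  V(n2)=4.490  V(n3)=-4.309  V(n4)=0.000  V(n5)=8.549  V(n6)=-4.053  V(n7)=0.005212  V(n8)=0.000  V(n9)=-4.309  V(n10)=8.549
  i(L1)=-0.002491  i(L2)=0.06516  i(L3)=-0.06516  i(L4)=0.01336  i(V1)=-0.05025

8.549 V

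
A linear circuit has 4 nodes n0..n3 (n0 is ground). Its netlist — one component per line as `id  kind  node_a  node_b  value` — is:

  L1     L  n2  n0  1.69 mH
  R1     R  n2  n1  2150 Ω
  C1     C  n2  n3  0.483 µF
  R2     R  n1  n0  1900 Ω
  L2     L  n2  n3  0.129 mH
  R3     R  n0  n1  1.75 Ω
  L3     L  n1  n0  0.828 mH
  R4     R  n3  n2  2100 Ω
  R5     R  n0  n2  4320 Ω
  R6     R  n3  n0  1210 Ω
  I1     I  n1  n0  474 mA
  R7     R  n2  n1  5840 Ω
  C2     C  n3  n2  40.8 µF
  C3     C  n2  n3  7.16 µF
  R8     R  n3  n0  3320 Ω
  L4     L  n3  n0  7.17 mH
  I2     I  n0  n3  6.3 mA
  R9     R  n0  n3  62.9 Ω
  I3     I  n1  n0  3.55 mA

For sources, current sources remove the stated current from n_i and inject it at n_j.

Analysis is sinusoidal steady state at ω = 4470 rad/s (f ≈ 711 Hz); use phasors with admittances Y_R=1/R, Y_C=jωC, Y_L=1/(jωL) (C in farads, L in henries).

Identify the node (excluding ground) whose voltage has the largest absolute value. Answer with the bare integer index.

Element admittances at ω=4470 rad/s:
  Y(L1) = 0.000-0.1324j S between n2,n0
  Y(R1) = 0.0004651+0.000j S between n2,n1
  Y(C1) = 0.000+0.002159j S between n2,n3
  Y(R2) = 0.0005263+0.000j S between n1,n0
  Y(L2) = 0.000-1.734j S between n2,n3
  Y(R3) = 0.5714+0.000j S between n0,n1
  Y(L3) = 0.000-0.2702j S between n1,n0
  Y(R4) = 0.0004762+0.000j S between n3,n2
  Y(R5) = 0.0002315+0.000j S between n0,n2
  Y(R6) = 0.0008264+0.000j S between n3,n0
  I1: injects 0.474 A into n0 (from n1)
  Y(R7) = 0.0001712+0.000j S between n2,n1
  Y(C2) = 0.000+0.1824j S between n3,n2
  Y(C3) = 0.000+0.03201j S between n2,n3
  Y(R8) = 0.0003012+0.000j S between n3,n0
  Y(L4) = 0.000-0.03120j S between n3,n0
  I2: injects 0.0063 A into n3 (from n0)
  Y(R9) = 0.01590+0.000j S between n0,n3
  I3: injects 0.00355 A into n0 (from n1)
Assemble and solve the 3×3 MNA system:
  V(n1)=-0.6821-0.3218j  V(n2)=0.005324+0.03461j  V(n3)=0.005634+0.03792j

1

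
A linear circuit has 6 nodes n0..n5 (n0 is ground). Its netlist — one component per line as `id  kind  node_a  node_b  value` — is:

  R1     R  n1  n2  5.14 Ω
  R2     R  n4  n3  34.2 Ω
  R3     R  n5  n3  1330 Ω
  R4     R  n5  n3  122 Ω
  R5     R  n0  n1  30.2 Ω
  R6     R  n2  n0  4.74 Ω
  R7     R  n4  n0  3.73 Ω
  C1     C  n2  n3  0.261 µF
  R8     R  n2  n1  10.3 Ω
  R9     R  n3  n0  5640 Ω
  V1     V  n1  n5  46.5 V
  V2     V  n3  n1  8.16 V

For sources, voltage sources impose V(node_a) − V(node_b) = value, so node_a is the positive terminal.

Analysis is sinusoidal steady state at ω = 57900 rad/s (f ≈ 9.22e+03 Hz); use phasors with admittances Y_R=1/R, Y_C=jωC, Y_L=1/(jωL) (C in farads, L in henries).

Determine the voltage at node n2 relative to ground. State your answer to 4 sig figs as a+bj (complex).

-0.6869+0.07532j V

Apply KCL at each of the 5 non-ground nodes and solve the resulting linear system.
Node n1: branches {R1, R5, R8, V1, V2} → V_1 = -1.201-0.2664j
Node n2: branches {R1, R6, C1, R8} → V_2 = -0.6869+0.07532j
Node n3: branches {R2, R3, R4, C1, R9, V2} → V_3 = 6.959-0.2664j
Node n4: branches {R2, R7} → V_4 = 0.6843-0.02619j
Node n5: branches {R3, R4, V1} → V_5 = -47.70-0.2664j
Source currents: i(V1)=-0.4891+0.000j, i(V2)=-0.6790-0.1085j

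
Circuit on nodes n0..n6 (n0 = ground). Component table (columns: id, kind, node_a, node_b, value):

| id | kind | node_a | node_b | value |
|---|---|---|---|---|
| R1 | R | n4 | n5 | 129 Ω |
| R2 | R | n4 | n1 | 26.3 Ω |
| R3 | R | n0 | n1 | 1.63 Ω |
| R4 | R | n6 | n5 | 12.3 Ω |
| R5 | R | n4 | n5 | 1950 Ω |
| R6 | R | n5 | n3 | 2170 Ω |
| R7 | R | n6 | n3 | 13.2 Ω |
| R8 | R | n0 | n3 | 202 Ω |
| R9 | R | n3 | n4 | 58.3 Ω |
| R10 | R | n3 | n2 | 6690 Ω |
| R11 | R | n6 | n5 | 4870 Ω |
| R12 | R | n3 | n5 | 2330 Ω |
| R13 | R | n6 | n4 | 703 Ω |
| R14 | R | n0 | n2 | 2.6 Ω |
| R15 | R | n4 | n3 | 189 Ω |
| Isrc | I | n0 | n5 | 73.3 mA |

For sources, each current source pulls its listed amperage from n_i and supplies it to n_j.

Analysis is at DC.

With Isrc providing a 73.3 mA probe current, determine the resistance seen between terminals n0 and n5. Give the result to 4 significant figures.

R_eq = 58.61 Ω

Apply KCL at each of the 6 non-ground nodes and solve the resulting linear system.
Node n1: branches {R2, R3} → V_1 = 0.09403
Node n2: branches {R10, R14} → V_2 = 0.001189
Node n3: branches {R6, R7, R8, R9, R10, R12, R15} → V_3 = 3.061
Node n4: branches {R1, R2, R5, R9, R13, R15} → V_4 = 1.611
Node n5: branches {R1, R4, R5, R6, R11, R12, Isrc} → V_5 = 4.296
Node n6: branches {R4, R7, R11, R13} → V_6 = 3.683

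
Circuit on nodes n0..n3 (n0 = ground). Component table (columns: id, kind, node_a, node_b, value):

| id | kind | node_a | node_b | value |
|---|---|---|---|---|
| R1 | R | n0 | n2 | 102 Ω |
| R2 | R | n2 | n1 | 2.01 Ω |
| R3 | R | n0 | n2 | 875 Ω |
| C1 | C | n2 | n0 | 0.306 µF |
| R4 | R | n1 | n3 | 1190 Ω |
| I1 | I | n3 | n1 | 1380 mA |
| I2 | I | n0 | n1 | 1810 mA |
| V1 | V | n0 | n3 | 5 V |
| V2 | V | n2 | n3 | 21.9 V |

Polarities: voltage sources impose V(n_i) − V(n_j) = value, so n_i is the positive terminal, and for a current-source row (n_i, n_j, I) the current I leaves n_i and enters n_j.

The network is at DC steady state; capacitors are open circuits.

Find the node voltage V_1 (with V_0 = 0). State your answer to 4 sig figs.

MNA unknowns: 3 node voltages V₁..V_3 plus 2 source currents (V1, V2)
R1: Y=0.009804 on G[0,2]
R2: Y=0.4975 on G[2,1]
R3: Y=0.001143 on G[0,2]
C1: Y=0.000 on G[2,0]
R4: Y=0.0008403 on G[1,3]
I1: z[3]−=1.38, z[1]+=1.38
I2: z[0]−=1.81, z[1]+=1.81
V1: row V0−V3=5, i_V1 at 0,3
V2: row V2−V3=21.9, i_V2 at 2,3
solve → V1=23.26, V2=16.90, V3=-5.000
aux → i_V1=-1.625, i_V2=2.981

23.26 V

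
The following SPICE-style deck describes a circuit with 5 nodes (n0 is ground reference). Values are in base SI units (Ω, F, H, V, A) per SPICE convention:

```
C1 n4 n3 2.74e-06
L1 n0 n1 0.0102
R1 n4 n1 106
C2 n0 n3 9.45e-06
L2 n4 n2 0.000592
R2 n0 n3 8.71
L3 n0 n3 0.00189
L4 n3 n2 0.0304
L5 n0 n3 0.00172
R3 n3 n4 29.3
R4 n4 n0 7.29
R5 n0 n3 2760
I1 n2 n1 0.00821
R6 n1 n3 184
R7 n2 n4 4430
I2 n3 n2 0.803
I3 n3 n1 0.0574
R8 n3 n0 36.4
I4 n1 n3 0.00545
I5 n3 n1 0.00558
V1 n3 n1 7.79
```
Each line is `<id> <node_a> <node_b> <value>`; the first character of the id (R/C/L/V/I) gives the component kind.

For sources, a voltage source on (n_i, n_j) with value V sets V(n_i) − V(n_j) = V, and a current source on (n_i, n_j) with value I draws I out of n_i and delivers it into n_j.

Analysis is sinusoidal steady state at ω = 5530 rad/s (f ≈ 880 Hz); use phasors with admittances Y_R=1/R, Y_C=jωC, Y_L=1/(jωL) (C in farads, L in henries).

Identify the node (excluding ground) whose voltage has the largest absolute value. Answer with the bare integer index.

Element admittances at ω=5530 rad/s:
  Y(C1) = 0.000+0.01515j S between n4,n3
  Y(L1) = 0.000-0.01773j S between n0,n1
  Y(R1) = 0.009434+0.000j S between n4,n1
  Y(C2) = 0.000+0.05226j S between n0,n3
  Y(L2) = 0.000-0.3055j S between n4,n2
  Y(R2) = 0.1148+0.000j S between n0,n3
  Y(L3) = 0.000-0.09568j S between n0,n3
  Y(L4) = 0.000-0.005948j S between n3,n2
  Y(L5) = 0.000-0.1051j S between n0,n3
  Y(R3) = 0.03413+0.000j S between n3,n4
  Y(R4) = 0.1372+0.000j S between n4,n0
  Y(R5) = 0.0003623+0.000j S between n0,n3
  I1: injects 0.00821 A into n1 (from n2)
  Y(R6) = 0.005435+0.000j S between n1,n3
  Y(R7) = 0.0002257+0.000j S between n2,n4
  I2: injects 0.803 A into n2 (from n3)
  I3: injects 0.0574 A into n1 (from n3)
  Y(R8) = 0.02747+0.000j S between n3,n0
  I4: injects 0.00545 A into n3 (from n1)
  I5: injects 0.00558 A into n1 (from n3)
  V1: constraint V(n3)−V(n1) = 7.79
Assemble and solve the 5×5 MNA system:
  V(n1)=-9.131-1.855j  V(n2)=3.550+1.826j  V(n3)=-1.341-1.855j  V(n4)=3.643-0.7039j
  i(V1)=-0.2615+0.1510j

1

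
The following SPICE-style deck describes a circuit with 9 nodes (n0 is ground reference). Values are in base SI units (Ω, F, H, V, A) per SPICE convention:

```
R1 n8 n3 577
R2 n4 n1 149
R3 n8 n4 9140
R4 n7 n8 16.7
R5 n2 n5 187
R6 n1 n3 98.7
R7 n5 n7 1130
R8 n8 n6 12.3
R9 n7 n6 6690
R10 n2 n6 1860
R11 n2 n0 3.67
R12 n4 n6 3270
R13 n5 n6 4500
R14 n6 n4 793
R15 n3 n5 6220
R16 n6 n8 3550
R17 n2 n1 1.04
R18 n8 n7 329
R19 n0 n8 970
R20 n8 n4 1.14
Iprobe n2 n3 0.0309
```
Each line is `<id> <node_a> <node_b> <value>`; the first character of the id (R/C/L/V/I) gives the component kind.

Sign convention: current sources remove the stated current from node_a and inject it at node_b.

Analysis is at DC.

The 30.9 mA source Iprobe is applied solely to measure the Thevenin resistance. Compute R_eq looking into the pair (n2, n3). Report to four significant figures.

Element admittances at DC:
  Y(R1) = 0.001733 S between n8,n3
  Y(R2) = 0.006711 S between n4,n1
  Y(R3) = 0.0001094 S between n8,n4
  Y(R4) = 0.05988 S between n7,n8
  Y(R5) = 0.005348 S between n2,n5
  Y(R6) = 0.01013 S between n1,n3
  Y(R7) = 0.0008850 S between n5,n7
  Y(R8) = 0.08130 S between n8,n6
  Y(R9) = 0.0001495 S between n7,n6
  Y(R10) = 0.0005376 S between n2,n6
  Y(R11) = 0.2725 S between n2,n0
  Y(R12) = 0.0003058 S between n4,n6
  Y(R13) = 0.0002222 S between n5,n6
  Y(R14) = 0.001261 S between n6,n4
  Y(R15) = 0.0001608 S between n3,n5
  Y(R16) = 0.0002817 S between n6,n8
  Y(R17) = 0.9615 S between n2,n1
  Y(R18) = 0.003040 S between n8,n7
  Y(R19) = 0.001031 S between n0,n8
  Y(R20) = 0.8772 S between n8,n4
  Iprobe: injects 0.0309 A into n3 (from n2)
Assemble and solve the 8×8 MNA system:
  V(n1)=0.02894  V(n2)=-0.001696  V(n3)=2.660  V(n4)=0.4450  V(n5)=0.1376  V(n6)=0.4445  V(n7)=0.4439  V(n8)=0.4482

R_eq = 86.15 Ω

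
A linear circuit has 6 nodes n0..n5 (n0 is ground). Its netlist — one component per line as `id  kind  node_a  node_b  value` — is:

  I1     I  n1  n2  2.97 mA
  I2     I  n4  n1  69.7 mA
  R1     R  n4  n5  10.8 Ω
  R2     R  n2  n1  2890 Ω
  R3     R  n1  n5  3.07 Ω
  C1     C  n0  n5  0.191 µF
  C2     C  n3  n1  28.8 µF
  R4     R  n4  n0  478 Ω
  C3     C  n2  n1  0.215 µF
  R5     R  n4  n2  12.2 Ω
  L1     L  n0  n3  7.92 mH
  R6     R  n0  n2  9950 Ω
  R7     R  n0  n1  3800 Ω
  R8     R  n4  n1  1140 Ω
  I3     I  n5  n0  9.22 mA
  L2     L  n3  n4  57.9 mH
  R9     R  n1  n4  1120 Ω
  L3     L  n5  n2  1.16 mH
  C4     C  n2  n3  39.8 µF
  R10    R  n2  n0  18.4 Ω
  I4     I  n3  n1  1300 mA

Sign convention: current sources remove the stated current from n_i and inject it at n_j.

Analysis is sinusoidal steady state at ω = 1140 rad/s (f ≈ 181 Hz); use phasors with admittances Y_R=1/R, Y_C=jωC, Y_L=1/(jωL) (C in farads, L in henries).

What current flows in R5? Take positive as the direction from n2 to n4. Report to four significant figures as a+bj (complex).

Element admittances at ω=1140 rad/s:
  I1: injects 0.00297 A into n2 (from n1)
  I2: injects 0.0697 A into n1 (from n4)
  Y(R1) = 0.09259+0.000j S between n4,n5
  Y(R2) = 0.0003460+0.000j S between n2,n1
  Y(R3) = 0.3257+0.000j S between n1,n5
  Y(C1) = 0.000+0.0002177j S between n0,n5
  Y(C2) = 0.000+0.03283j S between n3,n1
  Y(R4) = 0.002092+0.000j S between n4,n0
  Y(C3) = 0.000+0.0002451j S between n2,n1
  Y(R5) = 0.08197+0.000j S between n4,n2
  Y(L1) = 0.000-0.1108j S between n0,n3
  Y(R6) = 0.0001005+0.000j S between n0,n2
  Y(R7) = 0.0002632+0.000j S between n0,n1
  Y(R8) = 0.0008772+0.000j S between n4,n1
  I3: injects 0.00922 A into n0 (from n5)
  Y(L2) = 0.000-0.01515j S between n3,n4
  Y(R9) = 0.0008929+0.000j S between n1,n4
  Y(L3) = 0.000-0.7562j S between n5,n2
  Y(C4) = 0.000+0.04537j S between n2,n3
  Y(R10) = 0.05435+0.000j S between n2,n0
  I4: injects 1.3 A into n1 (from n3)
Assemble and solve the 5×5 MNA system:
  V(n1)=8.603-18.22j  V(n2)=5.338-17.63j  V(n3)=-8.990-2.880j  V(n4)=6.322-15.53j  V(n5)=5.976-16.47j

-0.08066-0.1722j A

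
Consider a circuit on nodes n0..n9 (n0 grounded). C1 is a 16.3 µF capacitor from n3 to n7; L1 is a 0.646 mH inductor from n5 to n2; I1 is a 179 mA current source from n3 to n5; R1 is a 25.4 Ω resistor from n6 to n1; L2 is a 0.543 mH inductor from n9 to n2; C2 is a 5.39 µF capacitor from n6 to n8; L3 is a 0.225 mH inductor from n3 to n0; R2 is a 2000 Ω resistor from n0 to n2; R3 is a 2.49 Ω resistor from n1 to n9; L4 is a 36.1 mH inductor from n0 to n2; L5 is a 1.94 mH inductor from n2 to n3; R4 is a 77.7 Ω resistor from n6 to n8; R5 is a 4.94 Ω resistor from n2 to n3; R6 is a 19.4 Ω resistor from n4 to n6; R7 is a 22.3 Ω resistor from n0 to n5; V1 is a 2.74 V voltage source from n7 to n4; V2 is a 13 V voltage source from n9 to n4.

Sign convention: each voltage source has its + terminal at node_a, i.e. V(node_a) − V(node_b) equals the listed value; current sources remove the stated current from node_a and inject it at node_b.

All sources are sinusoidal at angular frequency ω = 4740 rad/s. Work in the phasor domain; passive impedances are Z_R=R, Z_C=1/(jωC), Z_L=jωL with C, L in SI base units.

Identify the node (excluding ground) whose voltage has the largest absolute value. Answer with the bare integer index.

4

Element admittances at ω=4740 rad/s:
  Y(C1) = 0.000+0.07726j S between n3,n7
  Y(L1) = 0.000-0.3266j S between n5,n2
  I1: injects 0.179 A into n5 (from n3)
  Y(R1) = 0.03937+0.000j S between n6,n1
  Y(L2) = 0.000-0.3885j S between n9,n2
  Y(C2) = 0.000+0.02555j S between n6,n8
  Y(L3) = 0.000-0.9376j S between n3,n0
  Y(R2) = 0.0005000+0.000j S between n0,n2
  Y(R3) = 0.4016+0.000j S between n1,n9
  Y(L4) = 0.000-0.005844j S between n0,n2
  Y(L5) = 0.000-0.1087j S between n2,n3
  Y(R4) = 0.01287+0.000j S between n6,n8
  Y(R5) = 0.2024+0.000j S between n2,n3
  Y(R6) = 0.05155+0.000j S between n4,n6
  Y(R7) = 0.04484+0.000j S between n0,n5
  V1: constraint V(n7)−V(n4) = 2.74
  V2: constraint V(n9)−V(n4) = 13
Assemble and solve the 11×11 MNA system:
  V(n1)=-2.665+4.868j  V(n2)=0.4941+3.885j  V(n3)=0.2039-0.07625j  V(n4)=-14.98+4.868j  V(n5)=1.082+4.284j  V(n6)=-9.647+4.868j  V(n7)=-12.24+4.868j  V(n8)=-9.647+4.868j  V(n9)=-1.981+4.868j
  i(V1)=0.3820+0.9615j  i(V2)=-0.6569-0.9615j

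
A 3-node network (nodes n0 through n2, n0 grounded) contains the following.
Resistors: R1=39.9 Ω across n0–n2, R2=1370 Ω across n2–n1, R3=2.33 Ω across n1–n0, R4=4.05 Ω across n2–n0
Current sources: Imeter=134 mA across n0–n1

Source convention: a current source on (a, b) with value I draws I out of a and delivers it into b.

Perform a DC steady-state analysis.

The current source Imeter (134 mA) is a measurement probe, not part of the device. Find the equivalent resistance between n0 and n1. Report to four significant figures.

R_eq = 2.326 Ω

MNA unknowns: 2 node voltages V₁..V_2
R1: Y=0.02506 on G[0,2]
R2: Y=0.0007299 on G[2,1]
R3: Y=0.4292 on G[1,0]
R4: Y=0.2469 on G[2,0]
Imeter: z[0]−=0.134, z[1]+=0.134
solve → V1=0.3117, V2=0.0008343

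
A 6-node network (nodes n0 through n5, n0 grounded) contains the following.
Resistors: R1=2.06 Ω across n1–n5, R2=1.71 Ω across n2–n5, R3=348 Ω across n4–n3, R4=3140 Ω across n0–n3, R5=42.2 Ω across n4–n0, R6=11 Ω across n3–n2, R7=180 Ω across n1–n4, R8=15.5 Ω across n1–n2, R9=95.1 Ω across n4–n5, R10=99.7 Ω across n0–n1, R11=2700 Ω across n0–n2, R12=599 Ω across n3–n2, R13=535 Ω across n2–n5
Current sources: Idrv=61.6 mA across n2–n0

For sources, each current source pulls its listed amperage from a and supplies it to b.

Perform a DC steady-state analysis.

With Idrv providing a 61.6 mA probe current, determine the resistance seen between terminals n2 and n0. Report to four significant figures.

R_eq = 48.88 Ω

MNA unknowns: 5 node voltages V₁..V_5
R1: Y=0.4854 on G[1,5]
R2: Y=0.5848 on G[2,5]
R3: Y=0.002874 on G[4,3]
R4: Y=0.0003185 on G[0,3]
R5: Y=0.02370 on G[4,0]
R6: Y=0.09091 on G[3,2]
R7: Y=0.005556 on G[1,4]
R8: Y=0.06452 on G[1,2]
R9: Y=0.01052 on G[4,5]
R10: Y=0.01003 on G[0,1]
R11: Y=0.0003704 on G[0,2]
R12: Y=0.001669 on G[3,2]
R13: Y=0.001869 on G[2,5]
Idrv: z[2]−=0.0616, z[0]+=0.0616
solve → V1=-2.874, V2=-3.011, V3=-2.950, V4=-1.296, V5=-2.933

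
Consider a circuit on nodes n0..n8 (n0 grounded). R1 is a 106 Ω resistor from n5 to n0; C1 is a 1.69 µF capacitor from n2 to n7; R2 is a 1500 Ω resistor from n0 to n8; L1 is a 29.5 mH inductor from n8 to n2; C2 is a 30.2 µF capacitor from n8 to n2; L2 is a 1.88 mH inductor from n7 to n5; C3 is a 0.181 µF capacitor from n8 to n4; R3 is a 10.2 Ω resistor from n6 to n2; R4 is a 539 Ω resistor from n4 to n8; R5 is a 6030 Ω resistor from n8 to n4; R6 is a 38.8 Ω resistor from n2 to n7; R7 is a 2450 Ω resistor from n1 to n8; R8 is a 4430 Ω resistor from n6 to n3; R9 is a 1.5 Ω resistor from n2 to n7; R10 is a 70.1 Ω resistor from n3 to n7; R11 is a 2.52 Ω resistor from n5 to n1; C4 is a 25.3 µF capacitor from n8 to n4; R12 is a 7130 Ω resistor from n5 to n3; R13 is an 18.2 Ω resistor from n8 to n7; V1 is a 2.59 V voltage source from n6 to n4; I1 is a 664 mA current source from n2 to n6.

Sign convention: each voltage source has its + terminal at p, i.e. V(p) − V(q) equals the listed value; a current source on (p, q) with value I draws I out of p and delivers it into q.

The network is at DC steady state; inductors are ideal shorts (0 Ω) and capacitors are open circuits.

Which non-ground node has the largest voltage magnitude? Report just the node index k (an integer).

6

MNA unknowns: 8 node voltages V₁..V_8 plus 3 source currents (L1, L2, V1)
R1: Y=0.009434 on G[5,0]
C1: Y=0.000 on G[2,7]
R2: Y=0.0006667 on G[0,8]
L1: row V8−V2=0, i_L1 at 8,2
C2: Y=0.000 on G[8,2]
L2: row V7−V5=0, i_L2 at 7,5
C3: Y=0.000 on G[8,4]
R3: Y=0.09804 on G[6,2]
R4: Y=0.001855 on G[4,8]
R5: Y=0.0001658 on G[8,4]
R6: Y=0.02577 on G[2,7]
R7: Y=0.0004082 on G[1,8]
R8: Y=0.0002257 on G[6,3]
R9: Y=0.6667 on G[2,7]
R10: Y=0.01427 on G[3,7]
R11: Y=0.3968 on G[5,1]
C4: Y=0.000 on G[8,4]
R12: Y=0.0001403 on G[5,3]
R13: Y=0.05495 on G[8,7]
V1: row V6−V4=2.59, i_V1 at 6,4
I1: z[2]−=0.664, z[6]+=0.664
solve → V1=0.0001287, V2=-0.001850, V3=0.1031, V4=4.082, V5=0.0001308, V6=6.672, V7=0.0001308, V8=-0.001850
aux → i_L1=0.008364, i_L2=-1.239e-05, i_V1=0.008253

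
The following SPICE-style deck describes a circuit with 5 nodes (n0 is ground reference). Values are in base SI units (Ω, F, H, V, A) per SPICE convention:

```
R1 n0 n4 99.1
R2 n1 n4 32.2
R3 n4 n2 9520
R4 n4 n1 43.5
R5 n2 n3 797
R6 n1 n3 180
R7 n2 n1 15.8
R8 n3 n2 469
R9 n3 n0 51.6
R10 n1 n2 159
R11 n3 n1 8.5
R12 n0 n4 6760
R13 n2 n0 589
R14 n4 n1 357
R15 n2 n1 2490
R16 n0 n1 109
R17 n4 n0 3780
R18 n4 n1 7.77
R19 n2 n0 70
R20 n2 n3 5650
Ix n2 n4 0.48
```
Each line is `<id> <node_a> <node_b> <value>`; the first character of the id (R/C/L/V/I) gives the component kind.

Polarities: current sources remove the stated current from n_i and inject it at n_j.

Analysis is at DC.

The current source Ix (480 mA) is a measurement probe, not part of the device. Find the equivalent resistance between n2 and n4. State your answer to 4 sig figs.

R_eq = 16.60 Ω

MNA unknowns: 4 node voltages V₁..V_4
R1: Y=0.01009 on G[0,4]
R2: Y=0.03106 on G[1,4]
R3: Y=0.0001050 on G[4,2]
R4: Y=0.02299 on G[4,1]
R5: Y=0.001255 on G[2,3]
R6: Y=0.005556 on G[1,3]
R7: Y=0.06329 on G[2,1]
R8: Y=0.002132 on G[3,2]
R9: Y=0.01938 on G[3,0]
R10: Y=0.006289 on G[1,2]
R11: Y=0.1176 on G[3,1]
R12: Y=0.0001479 on G[0,4]
R13: Y=0.001698 on G[2,0]
R14: Y=0.002801 on G[4,1]
R15: Y=0.0004016 on G[2,1]
R16: Y=0.009174 on G[0,1]
R17: Y=0.0002646 on G[4,0]
R18: Y=0.1287 on G[4,1]
R19: Y=0.01429 on G[2,0]
R20: Y=0.0001770 on G[2,3]
Ix: z[2]−=0.48, z[4]+=0.48
solve → V1=1.278, V2=-4.314, V3=0.9725, V4=3.654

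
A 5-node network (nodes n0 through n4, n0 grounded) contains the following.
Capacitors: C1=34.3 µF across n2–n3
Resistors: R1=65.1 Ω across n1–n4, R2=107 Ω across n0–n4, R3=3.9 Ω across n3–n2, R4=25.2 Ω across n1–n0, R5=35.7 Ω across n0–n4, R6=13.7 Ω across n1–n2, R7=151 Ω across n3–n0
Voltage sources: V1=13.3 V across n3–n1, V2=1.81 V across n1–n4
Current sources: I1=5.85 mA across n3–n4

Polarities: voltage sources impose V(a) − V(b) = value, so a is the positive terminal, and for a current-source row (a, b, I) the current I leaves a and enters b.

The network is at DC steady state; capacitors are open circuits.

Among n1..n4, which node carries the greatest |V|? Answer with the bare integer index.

MNA unknowns: 4 node voltages V₁..V_4 plus 2 source currents (V1, V2)
C1: Y=0.000 on G[2,3]
R1: Y=0.01536 on G[1,4]
R2: Y=0.009346 on G[0,4]
R3: Y=0.2564 on G[3,2]
R4: Y=0.03968 on G[1,0]
R5: Y=0.02801 on G[0,4]
R6: Y=0.07299 on G[1,2]
R7: Y=0.006623 on G[3,0]
V1: row V3−V1=13.3, i_V1 at 3,1
V2: row V1−V4=1.81, i_V2 at 1,4
I1: z[3]−=0.00585, z[4]+=0.00585
solve → V1=-0.2446, V2=10.11, V3=13.06, V4=-2.055
aux → i_V1=-0.8480, i_V2=-0.1104

3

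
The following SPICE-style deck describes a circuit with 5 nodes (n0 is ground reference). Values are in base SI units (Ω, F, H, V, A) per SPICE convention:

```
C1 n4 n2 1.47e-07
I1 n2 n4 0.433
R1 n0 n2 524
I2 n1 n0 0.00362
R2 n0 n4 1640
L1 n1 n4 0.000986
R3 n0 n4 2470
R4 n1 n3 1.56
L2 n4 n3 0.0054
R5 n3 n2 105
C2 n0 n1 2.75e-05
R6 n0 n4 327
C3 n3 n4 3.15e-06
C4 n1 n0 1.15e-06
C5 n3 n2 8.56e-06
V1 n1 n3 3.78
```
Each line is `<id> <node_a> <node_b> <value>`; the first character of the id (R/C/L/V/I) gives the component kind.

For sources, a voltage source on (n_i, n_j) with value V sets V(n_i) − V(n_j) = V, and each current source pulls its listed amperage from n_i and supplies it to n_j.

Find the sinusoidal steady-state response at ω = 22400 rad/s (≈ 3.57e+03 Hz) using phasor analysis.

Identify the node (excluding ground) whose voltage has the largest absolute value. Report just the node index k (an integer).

MNA unknowns: 4 node voltages V₁..V_4 plus 1 source current (V1)
C1: Y=0.000+0.003293j on G[4,2]
I1: z[2]−=0.433, z[4]+=0.433
R1: Y=0.001908+0.000j on G[0,2]
I2: z[1]−=0.00362, z[0]+=0.00362
R2: Y=0.0006098+0.000j on G[0,4]
L1: Y=0.000-0.04528j on G[1,4]
R3: Y=0.0004049+0.000j on G[0,4]
R4: Y=0.6410+0.000j on G[1,3]
L2: Y=0.000-0.008267j on G[4,3]
R5: Y=0.009524+0.000j on G[3,2]
C2: Y=0.000+0.6160j on G[0,1]
R6: Y=0.003058+0.000j on G[0,4]
C3: Y=0.000+0.07056j on G[3,4]
C4: Y=0.000+0.02576j on G[1,0]
C5: Y=0.000+0.1917j on G[3,2]
V1: row V1−V3=3.78, i_V1 at 1,3
solve → V1=0.1383-0.05370j, V2=-3.813+1.740j, V3=-3.642-0.05370j, V4=-7.564-22.60j
aux → i_V1=-3.482+0.2600j

4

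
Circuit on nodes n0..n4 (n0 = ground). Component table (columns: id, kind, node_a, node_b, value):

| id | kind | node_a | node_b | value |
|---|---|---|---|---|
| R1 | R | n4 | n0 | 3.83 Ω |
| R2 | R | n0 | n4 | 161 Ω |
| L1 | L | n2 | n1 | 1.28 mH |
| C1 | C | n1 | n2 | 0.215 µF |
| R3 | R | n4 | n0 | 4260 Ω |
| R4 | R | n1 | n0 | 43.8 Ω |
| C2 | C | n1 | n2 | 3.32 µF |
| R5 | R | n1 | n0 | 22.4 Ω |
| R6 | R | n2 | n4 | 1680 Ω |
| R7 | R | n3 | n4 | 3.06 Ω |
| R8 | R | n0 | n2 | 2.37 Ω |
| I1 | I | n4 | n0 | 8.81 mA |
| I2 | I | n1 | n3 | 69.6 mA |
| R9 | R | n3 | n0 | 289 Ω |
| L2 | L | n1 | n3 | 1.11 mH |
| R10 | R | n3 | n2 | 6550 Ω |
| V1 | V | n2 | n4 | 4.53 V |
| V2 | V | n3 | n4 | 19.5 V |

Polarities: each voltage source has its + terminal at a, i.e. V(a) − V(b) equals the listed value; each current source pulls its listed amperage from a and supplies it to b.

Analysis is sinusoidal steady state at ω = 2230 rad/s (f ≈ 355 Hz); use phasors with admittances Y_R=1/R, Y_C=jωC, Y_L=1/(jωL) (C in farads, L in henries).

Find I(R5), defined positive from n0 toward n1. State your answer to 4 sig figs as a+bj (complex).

-0.3942+0.03627j A

MNA unknowns: 4 node voltages V₁..V_4 plus 2 source currents (V1, V2)
R1: Y=0.2611+0.000j on G[4,0]
R2: Y=0.006211+0.000j on G[0,4]
L1: Y=0.000-0.3503j on G[2,1]
C1: Y=0.000+0.0004795j on G[1,2]
R3: Y=0.0002347+0.000j on G[4,0]
R4: Y=0.02283+0.000j on G[1,0]
C2: Y=0.000+0.007404j on G[1,2]
R5: Y=0.04464+0.000j on G[1,0]
R6: Y=0.0005952+0.000j on G[2,4]
R7: Y=0.3268+0.000j on G[3,4]
R8: Y=0.4219+0.000j on G[0,2]
I1: z[4]−=0.00881, z[0]+=0.00881
I2: z[1]−=0.0696, z[3]+=0.0696
R9: Y=0.003460+0.000j on G[3,0]
L2: Y=0.000-0.4040j on G[1,3]
R10: Y=0.0001527+0.000j on G[3,2]
V1: row V2−V4=4.53, i_V1 at 2,4
V2: row V3−V4=19.5, i_V2 at 3,4
solve → V1=8.830-0.8123j, V2=0.8017+0.07910j, V3=15.77+0.07910j, V4=-3.728+0.07910j
aux → i_V1=-0.6440-2.783j, i_V2=-6.720+2.804j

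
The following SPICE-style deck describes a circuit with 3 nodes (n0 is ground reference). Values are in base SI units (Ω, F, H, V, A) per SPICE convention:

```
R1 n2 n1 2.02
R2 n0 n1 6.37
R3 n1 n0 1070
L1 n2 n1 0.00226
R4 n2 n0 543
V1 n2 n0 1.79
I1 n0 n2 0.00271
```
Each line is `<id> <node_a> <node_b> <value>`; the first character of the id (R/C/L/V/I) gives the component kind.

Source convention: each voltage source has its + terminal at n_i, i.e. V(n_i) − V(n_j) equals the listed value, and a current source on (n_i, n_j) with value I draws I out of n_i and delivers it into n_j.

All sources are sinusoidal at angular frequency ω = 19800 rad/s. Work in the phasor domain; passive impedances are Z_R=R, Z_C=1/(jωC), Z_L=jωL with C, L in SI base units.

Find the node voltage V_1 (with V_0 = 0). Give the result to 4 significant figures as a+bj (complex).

Element admittances at ω=19800 rad/s:
  Y(R1) = 0.4950+0.000j S between n2,n1
  Y(R2) = 0.1570+0.000j S between n0,n1
  Y(R3) = 0.0009346+0.000j S between n1,n0
  Y(L1) = 0.000-0.02235j S between n2,n1
  Y(R4) = 0.001842+0.000j S between n2,n0
  V1: constraint V(n2)−V(n0) = 1.79
  I1: injects 0.00271 A into n2 (from n0)
Assemble and solve the 3×3 MNA system:
  V(n1)=1.358-0.01480j  V(n2)=1.790+0.000j
  i(V1)=-0.2150+0.002337j

1.358-0.01480j V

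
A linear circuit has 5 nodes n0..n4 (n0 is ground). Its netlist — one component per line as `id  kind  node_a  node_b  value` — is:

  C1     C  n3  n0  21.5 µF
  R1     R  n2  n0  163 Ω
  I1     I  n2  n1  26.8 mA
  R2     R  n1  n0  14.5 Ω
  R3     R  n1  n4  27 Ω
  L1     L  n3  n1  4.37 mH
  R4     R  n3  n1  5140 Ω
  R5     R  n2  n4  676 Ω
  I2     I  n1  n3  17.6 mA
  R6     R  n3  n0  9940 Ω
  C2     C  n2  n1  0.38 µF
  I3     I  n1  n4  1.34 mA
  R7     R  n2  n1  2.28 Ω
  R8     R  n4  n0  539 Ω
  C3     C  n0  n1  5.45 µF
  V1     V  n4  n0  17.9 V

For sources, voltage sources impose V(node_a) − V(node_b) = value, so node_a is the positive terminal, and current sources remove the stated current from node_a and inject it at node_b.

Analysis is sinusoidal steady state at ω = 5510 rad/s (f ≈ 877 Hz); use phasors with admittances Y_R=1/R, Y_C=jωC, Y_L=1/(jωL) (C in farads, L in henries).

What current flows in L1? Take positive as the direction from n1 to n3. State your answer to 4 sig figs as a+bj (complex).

0.1119-0.3404j A

Apply KCL at each of the 4 non-ground nodes and solve the resulting linear system.
Node n1: branches {I1, R2, R3, L1, R4, I2, C2, I3, R7, C3} → V_1 = 5.328+1.585j
Node n2: branches {R1, I1, R5, C2, R7} → V_2 = 5.236+1.558j
Node n3: branches {C1, L1, R4, I2, R6} → V_3 = -2.868-1.109j
Node n4: branches {R3, R5, I3, R8, V1} → V_4 = 17.90+0.000j
Source currents: i(V1)=-0.5162+0.06100j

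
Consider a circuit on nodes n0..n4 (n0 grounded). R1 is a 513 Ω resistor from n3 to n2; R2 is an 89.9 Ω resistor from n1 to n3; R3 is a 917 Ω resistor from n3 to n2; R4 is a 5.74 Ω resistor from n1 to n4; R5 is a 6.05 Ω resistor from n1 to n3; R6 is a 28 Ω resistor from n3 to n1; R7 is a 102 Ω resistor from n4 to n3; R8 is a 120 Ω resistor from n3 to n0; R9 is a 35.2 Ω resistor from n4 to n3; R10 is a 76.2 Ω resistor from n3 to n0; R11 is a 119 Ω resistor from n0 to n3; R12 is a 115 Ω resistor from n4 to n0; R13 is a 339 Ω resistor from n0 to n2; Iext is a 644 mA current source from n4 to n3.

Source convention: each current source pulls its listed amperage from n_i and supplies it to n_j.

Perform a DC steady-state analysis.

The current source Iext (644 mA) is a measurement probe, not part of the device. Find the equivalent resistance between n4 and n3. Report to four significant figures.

Element admittances at DC:
  Y(R1) = 0.001949 S between n3,n2
  Y(R2) = 0.01112 S between n1,n3
  Y(R3) = 0.001091 S between n3,n2
  Y(R4) = 0.1742 S between n1,n4
  Y(R5) = 0.1653 S between n1,n3
  Y(R6) = 0.03571 S between n3,n1
  Y(R7) = 0.009804 S between n4,n3
  Y(R8) = 0.008333 S between n3,n0
  Y(R9) = 0.02841 S between n4,n3
  Y(R10) = 0.01312 S between n3,n0
  Y(R11) = 0.008403 S between n0,n3
  Y(R12) = 0.008696 S between n4,n0
  Y(R13) = 0.002950 S between n0,n2
  Iext: injects 0.644 A into n3 (from n4)
Assemble and solve the 4×4 MNA system:
  V(n1)=-1.070  V(n2)=0.5044  V(n3)=0.9939  V(n4)=-3.584

R_eq = 7.109 Ω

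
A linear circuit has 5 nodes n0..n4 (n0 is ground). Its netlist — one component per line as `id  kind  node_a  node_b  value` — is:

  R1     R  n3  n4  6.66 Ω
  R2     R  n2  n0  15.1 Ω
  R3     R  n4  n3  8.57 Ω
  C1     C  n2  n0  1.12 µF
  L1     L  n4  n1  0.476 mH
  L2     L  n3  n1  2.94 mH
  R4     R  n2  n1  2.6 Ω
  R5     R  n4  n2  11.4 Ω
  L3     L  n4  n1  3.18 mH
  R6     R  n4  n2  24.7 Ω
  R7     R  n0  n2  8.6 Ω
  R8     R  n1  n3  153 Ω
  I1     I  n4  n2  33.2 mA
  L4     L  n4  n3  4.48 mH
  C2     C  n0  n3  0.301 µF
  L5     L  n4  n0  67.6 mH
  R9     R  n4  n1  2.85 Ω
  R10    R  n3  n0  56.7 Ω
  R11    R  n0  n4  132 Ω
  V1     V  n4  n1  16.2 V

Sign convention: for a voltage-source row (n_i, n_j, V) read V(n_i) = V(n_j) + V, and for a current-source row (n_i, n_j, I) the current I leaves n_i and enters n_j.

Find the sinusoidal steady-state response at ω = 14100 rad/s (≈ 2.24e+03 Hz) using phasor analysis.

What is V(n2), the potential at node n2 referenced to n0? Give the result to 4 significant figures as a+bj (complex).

Apply KCL at each of the 4 non-ground nodes and solve the resulting linear system.
Node n1: branches {L1, L2, R4, L3, R8, R9, V1} → V_1 = -5.882-0.1990j
Node n2: branches {R2, C1, R4, R5, R6, R7, I1} → V_2 = -1.306-0.1171j
Node n3: branches {R1, R3, L2, R8, L4, C2, R10} → V_3 = 9.195+0.8677j
Node n4: branches {R1, R3, L1, R5, L3, R6, I1, L4, L5, R9, R11, V1} → V_4 = 10.32-0.1990j
Source currents: i(V1)=-7.568+3.100j

-1.306-0.1171j V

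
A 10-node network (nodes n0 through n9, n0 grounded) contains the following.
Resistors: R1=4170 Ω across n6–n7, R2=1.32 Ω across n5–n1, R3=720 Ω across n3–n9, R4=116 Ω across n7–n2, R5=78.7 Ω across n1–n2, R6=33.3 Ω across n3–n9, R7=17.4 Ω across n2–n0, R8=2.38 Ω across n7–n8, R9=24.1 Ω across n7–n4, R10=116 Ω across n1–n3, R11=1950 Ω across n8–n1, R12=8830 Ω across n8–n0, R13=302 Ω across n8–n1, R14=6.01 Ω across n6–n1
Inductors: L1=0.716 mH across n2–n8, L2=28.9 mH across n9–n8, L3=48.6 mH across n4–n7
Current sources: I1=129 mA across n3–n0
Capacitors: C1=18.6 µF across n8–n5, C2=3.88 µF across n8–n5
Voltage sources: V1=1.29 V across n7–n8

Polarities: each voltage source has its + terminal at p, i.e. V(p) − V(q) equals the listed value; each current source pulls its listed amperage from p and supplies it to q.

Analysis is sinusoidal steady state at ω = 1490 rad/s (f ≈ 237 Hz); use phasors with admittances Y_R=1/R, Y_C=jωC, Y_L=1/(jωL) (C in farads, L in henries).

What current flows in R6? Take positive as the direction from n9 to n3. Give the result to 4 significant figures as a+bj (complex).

0.09488-0.02964j A

MNA unknowns: 9 node voltages V₁..V_9 plus 1 source current (V1)
R1: Y=0.0002398+0.000j on G[6,7]
R2: Y=0.7576+0.000j on G[5,1]
R3: Y=0.001389+0.000j on G[3,9]
R4: Y=0.008621+0.000j on G[7,2]
R5: Y=0.01271+0.000j on G[1,2]
R6: Y=0.03003+0.000j on G[3,9]
L1: Y=0.000-0.9373j on G[2,8]
R7: Y=0.05747+0.000j on G[2,0]
R8: Y=0.4202+0.000j on G[7,8]
I1: z[3]−=0.129, z[0]+=0.129
R9: Y=0.04149+0.000j on G[7,4]
C1: Y=0.000+0.02771j on G[8,5]
R10: Y=0.008621+0.000j on G[1,3]
L2: Y=0.000-0.02322j on G[9,8]
C2: Y=0.000+0.005781j on G[8,5]
L3: Y=0.000-0.01381j on G[4,7]
R11: Y=0.0005128+0.000j on G[8,1]
R12: Y=0.0001133+0.000j on G[8,0]
R13: Y=0.003311+0.000j on G[8,1]
R14: Y=0.1664+0.000j on G[6,1]
V1: row V7−V8=1.29, i_V1 at 7,8
solve → V1=-3.285+0.1751j, V2=-2.240+0.0002656j, V3=-6.734-3.422j, V4=-0.9491-0.1348j, V5=-3.269+0.2207j, V6=-3.281+0.1747j, V7=-0.9491-0.1348j, V8=-2.239-0.1348j, V9=-3.574-4.409j
aux → i_V1=-0.5537+0.001239j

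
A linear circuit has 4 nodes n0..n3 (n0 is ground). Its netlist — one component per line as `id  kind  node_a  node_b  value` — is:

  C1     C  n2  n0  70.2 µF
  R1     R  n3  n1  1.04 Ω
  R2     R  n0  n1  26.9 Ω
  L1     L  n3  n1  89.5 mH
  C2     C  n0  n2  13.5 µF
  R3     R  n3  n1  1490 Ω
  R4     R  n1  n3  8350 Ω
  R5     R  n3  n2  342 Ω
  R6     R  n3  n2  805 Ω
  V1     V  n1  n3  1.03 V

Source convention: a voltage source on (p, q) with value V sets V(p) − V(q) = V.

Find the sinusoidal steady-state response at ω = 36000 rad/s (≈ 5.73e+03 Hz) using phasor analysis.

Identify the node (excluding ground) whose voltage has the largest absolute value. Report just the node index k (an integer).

3

Element admittances at ω=36000 rad/s:
  Y(C1) = 0.000+2.527j S between n2,n0
  Y(R1) = 0.9615+0.000j S between n3,n1
  Y(R2) = 0.03717+0.000j S between n0,n1
  Y(L1) = 0.000-0.0003104j S between n3,n1
  Y(C2) = 0.000+0.4860j S between n0,n2
  Y(R3) = 0.0006711+0.000j S between n3,n1
  Y(R4) = 0.0001198+0.000j S between n1,n3
  Y(R5) = 0.002924+0.000j S between n3,n2
  Y(R6) = 0.001242+0.000j S between n3,n2
  V1: constraint V(n1)−V(n3) = 1.03
Assemble and solve the 4×4 MNA system:
  V(n1)=0.1038+0.0001291j  V(n2)=-1.592e-06+0.001281j  V(n3)=-0.9262+0.0001291j
  i(V1)=-0.9951+0.0003149j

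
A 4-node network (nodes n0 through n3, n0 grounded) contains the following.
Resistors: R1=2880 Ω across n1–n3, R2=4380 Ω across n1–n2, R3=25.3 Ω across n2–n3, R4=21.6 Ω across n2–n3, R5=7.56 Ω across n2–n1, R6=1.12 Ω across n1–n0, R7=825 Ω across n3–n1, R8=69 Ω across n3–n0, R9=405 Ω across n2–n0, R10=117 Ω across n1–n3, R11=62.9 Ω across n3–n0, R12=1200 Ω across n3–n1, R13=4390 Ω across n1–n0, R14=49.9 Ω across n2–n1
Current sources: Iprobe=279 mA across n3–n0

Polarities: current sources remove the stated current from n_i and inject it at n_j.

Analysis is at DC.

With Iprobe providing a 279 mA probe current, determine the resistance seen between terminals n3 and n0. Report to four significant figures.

MNA unknowns: 3 node voltages V₁..V_3
R1: Y=0.0003472 on G[1,3]
R2: Y=0.0002283 on G[1,2]
R3: Y=0.03953 on G[2,3]
R4: Y=0.04630 on G[2,3]
R5: Y=0.1323 on G[2,1]
R6: Y=0.8929 on G[1,0]
R7: Y=0.001212 on G[3,1]
R8: Y=0.01449 on G[3,0]
R9: Y=0.002469 on G[2,0]
R10: Y=0.008547 on G[1,3]
R11: Y=0.01590 on G[3,0]
R12: Y=0.0008333 on G[3,1]
R13: Y=0.0002278 on G[1,0]
R14: Y=0.02004 on G[2,1]
Iprobe: z[3]−=0.279, z[0]+=0.279
solve → V1=-0.2060, V2=-1.210, V3=-3.028

R_eq = 10.85 Ω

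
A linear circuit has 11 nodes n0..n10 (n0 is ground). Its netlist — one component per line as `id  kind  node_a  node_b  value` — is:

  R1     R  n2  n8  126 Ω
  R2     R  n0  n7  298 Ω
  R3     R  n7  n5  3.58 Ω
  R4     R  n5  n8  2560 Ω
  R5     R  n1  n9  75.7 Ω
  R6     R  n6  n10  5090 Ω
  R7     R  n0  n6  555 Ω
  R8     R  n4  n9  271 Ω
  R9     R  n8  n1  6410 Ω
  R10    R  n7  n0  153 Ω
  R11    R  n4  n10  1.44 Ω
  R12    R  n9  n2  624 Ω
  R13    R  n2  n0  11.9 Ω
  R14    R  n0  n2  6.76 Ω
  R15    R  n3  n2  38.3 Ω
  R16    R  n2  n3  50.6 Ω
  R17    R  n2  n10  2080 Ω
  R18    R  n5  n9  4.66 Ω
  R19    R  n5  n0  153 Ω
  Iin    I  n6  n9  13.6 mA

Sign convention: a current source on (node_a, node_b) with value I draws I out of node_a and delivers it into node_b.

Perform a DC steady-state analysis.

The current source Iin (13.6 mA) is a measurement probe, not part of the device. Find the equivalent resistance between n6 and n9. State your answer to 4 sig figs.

Apply KCL at each of the 10 non-ground nodes and solve the resulting linear system.
Node n1: branches {R5, R9} → V_1 = 0.7021
Node n2: branches {R1, R12, R13, R14, R15, R16, R17} → V_2 = 0.006915
Node n3: branches {R15, R16} → V_3 = 0.006915
Node n4: branches {R8, R11} → V_4 = 0.2959
Node n5: branches {R3, R4, R18, R19} → V_5 = 0.6592
Node n6: branches {R6, R7, Iin} → V_6 = -6.777
Node n7: branches {R2, R3, R10} → V_7 = 0.6367
Node n8: branches {R1, R4, R9} → V_8 = 0.04974
Node n9: branches {R5, R8, R12, R18, Iin} → V_9 = 0.7098
Node n10: branches {R6, R11, R17} → V_10 = 0.2937

R_eq = 550.5 Ω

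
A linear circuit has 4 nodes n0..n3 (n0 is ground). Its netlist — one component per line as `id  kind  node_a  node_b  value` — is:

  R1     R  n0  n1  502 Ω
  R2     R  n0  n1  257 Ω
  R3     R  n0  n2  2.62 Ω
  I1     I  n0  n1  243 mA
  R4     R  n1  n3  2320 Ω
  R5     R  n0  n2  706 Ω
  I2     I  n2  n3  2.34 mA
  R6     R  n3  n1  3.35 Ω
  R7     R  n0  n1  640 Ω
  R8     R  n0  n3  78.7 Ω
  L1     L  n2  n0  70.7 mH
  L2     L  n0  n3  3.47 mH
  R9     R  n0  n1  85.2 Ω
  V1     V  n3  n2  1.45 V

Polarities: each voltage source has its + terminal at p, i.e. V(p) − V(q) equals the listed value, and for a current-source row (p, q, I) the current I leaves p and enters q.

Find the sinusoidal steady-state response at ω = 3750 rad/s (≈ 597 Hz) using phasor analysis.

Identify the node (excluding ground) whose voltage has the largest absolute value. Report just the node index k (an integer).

Element admittances at ω=3750 rad/s:
  Y(R1) = 0.001992+0.000j S between n0,n1
  Y(R2) = 0.003891+0.000j S between n0,n1
  Y(R3) = 0.3817+0.000j S between n0,n2
  I1: injects 0.243 A into n1 (from n0)
  Y(R4) = 0.0004310+0.000j S between n1,n3
  Y(R5) = 0.001416+0.000j S between n0,n2
  I2: injects 0.00234 A into n3 (from n2)
  Y(R6) = 0.2985+0.000j S between n3,n1
  Y(R7) = 0.001563+0.000j S between n0,n1
  Y(R8) = 0.01271+0.000j S between n0,n3
  Y(L1) = 0.000-0.003772j S between n2,n0
  Y(L2) = 0.000-0.07685j S between n0,n3
  Y(R9) = 0.01174+0.000j S between n0,n1
  V1: constraint V(n3)−V(n2) = 1.45
Assemble and solve the 4×4 MNA system:
  V(n1)=2.481+0.3221j  V(n2)=0.3773+0.3428j  V(n3)=1.827+0.3428j
  i(V1)=0.1482+0.1299j

1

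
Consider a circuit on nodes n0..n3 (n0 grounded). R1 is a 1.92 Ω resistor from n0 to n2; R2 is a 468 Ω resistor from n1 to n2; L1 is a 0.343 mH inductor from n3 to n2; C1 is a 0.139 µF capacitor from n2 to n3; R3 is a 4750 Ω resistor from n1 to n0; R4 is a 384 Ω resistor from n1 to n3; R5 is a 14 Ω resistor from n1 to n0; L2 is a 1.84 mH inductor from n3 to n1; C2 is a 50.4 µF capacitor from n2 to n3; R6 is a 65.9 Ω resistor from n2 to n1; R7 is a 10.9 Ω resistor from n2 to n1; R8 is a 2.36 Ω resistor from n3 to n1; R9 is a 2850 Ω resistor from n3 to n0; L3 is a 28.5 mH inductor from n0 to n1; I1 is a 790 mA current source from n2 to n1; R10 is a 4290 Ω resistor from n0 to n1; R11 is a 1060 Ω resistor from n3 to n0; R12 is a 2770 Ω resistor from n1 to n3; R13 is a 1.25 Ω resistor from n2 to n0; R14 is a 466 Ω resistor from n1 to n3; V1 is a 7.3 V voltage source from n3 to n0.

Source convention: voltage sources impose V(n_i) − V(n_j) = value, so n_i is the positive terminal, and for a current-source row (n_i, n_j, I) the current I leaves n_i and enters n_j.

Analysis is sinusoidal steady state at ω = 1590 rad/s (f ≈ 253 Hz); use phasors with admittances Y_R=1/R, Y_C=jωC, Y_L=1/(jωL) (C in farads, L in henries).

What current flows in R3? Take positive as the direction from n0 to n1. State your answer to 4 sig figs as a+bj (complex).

-0.001559+6.608e-05j A

Element admittances at ω=1590 rad/s:
  Y(R1) = 0.5208+0.000j S between n0,n2
  Y(R2) = 0.002137+0.000j S between n1,n2
  Y(L1) = 0.000-1.834j S between n3,n2
  Y(C1) = 0.000+0.0002210j S between n2,n3
  Y(R3) = 0.0002105+0.000j S between n1,n0
  Y(R4) = 0.002604+0.000j S between n1,n3
  Y(R5) = 0.07143+0.000j S between n1,n0
  Y(L2) = 0.000-0.3418j S between n3,n1
  Y(C2) = 0.000+0.08014j S between n2,n3
  Y(R6) = 0.01517+0.000j S between n2,n1
  Y(R7) = 0.09174+0.000j S between n2,n1
  Y(R8) = 0.4237+0.000j S between n3,n1
  Y(R9) = 0.0003509+0.000j S between n3,n0
  Y(L3) = 0.000-0.02207j S between n0,n1
  I1: injects 0.79 A into n1 (from n2)
  Y(R10) = 0.0002331+0.000j S between n0,n1
  Y(R11) = 0.0009434+0.000j S between n3,n0
  Y(R12) = 0.0003610+0.000j S between n1,n3
  Y(R13) = 0.8000+0.000j S between n2,n0
  Y(R14) = 0.002146+0.000j S between n1,n3
  V1: constraint V(n3)−V(n0) = 7.3
Assemble and solve the 4×4 MNA system:
  V(n1)=7.404-0.3139j  V(n2)=4.401-3.579j  V(n3)=7.300+0.000j
  i(V1)=-6.347+4.913j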